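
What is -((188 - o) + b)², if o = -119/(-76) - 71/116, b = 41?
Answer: -63155208249/1214404 ≈ -52005.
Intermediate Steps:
o = 1051/1102 (o = -119*(-1/76) - 71*1/116 = 119/76 - 71/116 = 1051/1102 ≈ 0.95372)
-((188 - o) + b)² = -((188 - 1*1051/1102) + 41)² = -((188 - 1051/1102) + 41)² = -(206125/1102 + 41)² = -(251307/1102)² = -1*63155208249/1214404 = -63155208249/1214404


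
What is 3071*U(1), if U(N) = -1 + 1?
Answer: 0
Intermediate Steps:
U(N) = 0
3071*U(1) = 3071*0 = 0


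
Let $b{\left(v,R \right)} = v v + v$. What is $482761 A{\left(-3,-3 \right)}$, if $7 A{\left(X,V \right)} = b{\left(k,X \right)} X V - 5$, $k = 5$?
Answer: $\frac{127931665}{7} \approx 1.8276 \cdot 10^{7}$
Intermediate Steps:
$b{\left(v,R \right)} = v + v^{2}$ ($b{\left(v,R \right)} = v^{2} + v = v + v^{2}$)
$A{\left(X,V \right)} = - \frac{5}{7} + \frac{30 V X}{7}$ ($A{\left(X,V \right)} = \frac{5 \left(1 + 5\right) X V - 5}{7} = \frac{5 \cdot 6 X V - 5}{7} = \frac{30 X V - 5}{7} = \frac{30 V X - 5}{7} = \frac{-5 + 30 V X}{7} = - \frac{5}{7} + \frac{30 V X}{7}$)
$482761 A{\left(-3,-3 \right)} = 482761 \left(- \frac{5}{7} + \frac{30}{7} \left(-3\right) \left(-3\right)\right) = 482761 \left(- \frac{5}{7} + \frac{270}{7}\right) = 482761 \cdot \frac{265}{7} = \frac{127931665}{7}$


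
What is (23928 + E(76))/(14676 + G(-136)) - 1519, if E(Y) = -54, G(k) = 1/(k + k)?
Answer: -6057158321/3991871 ≈ -1517.4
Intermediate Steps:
G(k) = 1/(2*k)
(23928 + E(76))/(14676 + G(-136)) - 1519 = (23928 - 54)/(14676 + (1/2)/(-136)) - 1519 = 23874/(14676 + (1/2)*(-1/136)) - 1519 = 23874/(14676 - 1/272) - 1519 = 23874/(3991871/272) - 1519 = 23874*(272/3991871) - 1519 = 6493728/3991871 - 1519 = -6057158321/3991871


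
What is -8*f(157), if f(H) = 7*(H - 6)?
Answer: -8456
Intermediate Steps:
f(H) = -42 + 7*H (f(H) = 7*(-6 + H) = -42 + 7*H)
-8*f(157) = -8*(-42 + 7*157) = -8*(-42 + 1099) = -8*1057 = -8456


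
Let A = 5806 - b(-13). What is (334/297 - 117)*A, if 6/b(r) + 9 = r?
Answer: -2198051635/3267 ≈ -6.7280e+5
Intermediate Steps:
b(r) = 6/(-9 + r)
A = 63869/11 (A = 5806 - 6/(-9 - 13) = 5806 - 6/(-22) = 5806 - 6*(-1)/22 = 5806 - 1*(-3/11) = 5806 + 3/11 = 63869/11 ≈ 5806.3)
(334/297 - 117)*A = (334/297 - 117)*(63869/11) = -34415/297*63869/11 = -2198051635/3267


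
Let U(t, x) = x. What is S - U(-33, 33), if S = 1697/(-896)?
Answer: -31265/896 ≈ -34.894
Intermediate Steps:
S = -1697/896 (S = 1697*(-1/896) = -1697/896 ≈ -1.8940)
S - U(-33, 33) = -1697/896 - 1*33 = -1697/896 - 33 = -31265/896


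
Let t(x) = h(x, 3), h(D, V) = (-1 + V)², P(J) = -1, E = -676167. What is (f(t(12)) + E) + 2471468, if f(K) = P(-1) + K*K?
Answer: 1795316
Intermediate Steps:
t(x) = 4 (t(x) = (-1 + 3)² = 2² = 4)
f(K) = -1 + K² (f(K) = -1 + K*K = -1 + K²)
(f(t(12)) + E) + 2471468 = ((-1 + 4²) - 676167) + 2471468 = ((-1 + 16) - 676167) + 2471468 = (15 - 676167) + 2471468 = -676152 + 2471468 = 1795316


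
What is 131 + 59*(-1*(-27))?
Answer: 1724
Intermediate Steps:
131 + 59*(-1*(-27)) = 131 + 59*27 = 131 + 1593 = 1724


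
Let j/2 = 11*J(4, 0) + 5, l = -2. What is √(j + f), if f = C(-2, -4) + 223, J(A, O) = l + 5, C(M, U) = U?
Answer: √295 ≈ 17.176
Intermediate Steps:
J(A, O) = 3 (J(A, O) = -2 + 5 = 3)
j = 76 (j = 2*(11*3 + 5) = 2*(33 + 5) = 2*38 = 76)
f = 219 (f = -4 + 223 = 219)
√(j + f) = √(76 + 219) = √295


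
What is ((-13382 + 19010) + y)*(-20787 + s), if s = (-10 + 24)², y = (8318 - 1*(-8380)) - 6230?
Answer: -331432736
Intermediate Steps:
y = 10468 (y = (8318 + 8380) - 6230 = 16698 - 6230 = 10468)
s = 196 (s = 14² = 196)
((-13382 + 19010) + y)*(-20787 + s) = ((-13382 + 19010) + 10468)*(-20787 + 196) = (5628 + 10468)*(-20591) = 16096*(-20591) = -331432736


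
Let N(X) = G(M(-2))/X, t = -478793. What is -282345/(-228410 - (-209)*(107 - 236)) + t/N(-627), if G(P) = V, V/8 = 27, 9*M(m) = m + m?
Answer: 25554418394267/18386712 ≈ 1.3898e+6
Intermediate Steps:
M(m) = 2*m/9 (M(m) = (m + m)/9 = (2*m)/9 = 2*m/9)
V = 216 (V = 8*27 = 216)
G(P) = 216
N(X) = 216/X
-282345/(-228410 - (-209)*(107 - 236)) + t/N(-627) = -282345/(-228410 - (-209)*(107 - 236)) - 478793/(216/(-627)) = -282345/(-228410 - (-209)*(-129)) - 478793/(216*(-1/627)) = -282345/(-228410 - 1*26961) - 478793/(-72/209) = -282345/(-228410 - 26961) - 478793*(-209/72) = -282345/(-255371) + 100067737/72 = -282345*(-1/255371) + 100067737/72 = 282345/255371 + 100067737/72 = 25554418394267/18386712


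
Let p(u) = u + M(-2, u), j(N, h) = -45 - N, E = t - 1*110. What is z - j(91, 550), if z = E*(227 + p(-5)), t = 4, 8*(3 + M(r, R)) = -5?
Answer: -92047/4 ≈ -23012.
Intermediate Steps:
M(r, R) = -29/8 (M(r, R) = -3 + (1/8)*(-5) = -3 - 5/8 = -29/8)
E = -106 (E = 4 - 1*110 = 4 - 110 = -106)
p(u) = -29/8 + u (p(u) = u - 29/8 = -29/8 + u)
z = -92591/4 (z = -106*(227 + (-29/8 - 5)) = -106*(227 - 69/8) = -106*1747/8 = -92591/4 ≈ -23148.)
z - j(91, 550) = -92591/4 - (-45 - 1*91) = -92591/4 - (-45 - 91) = -92591/4 - 1*(-136) = -92591/4 + 136 = -92047/4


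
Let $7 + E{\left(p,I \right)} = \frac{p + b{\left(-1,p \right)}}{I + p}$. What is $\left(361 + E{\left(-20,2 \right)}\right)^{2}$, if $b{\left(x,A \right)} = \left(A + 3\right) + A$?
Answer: $\frac{4592449}{36} \approx 1.2757 \cdot 10^{5}$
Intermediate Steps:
$b{\left(x,A \right)} = 3 + 2 A$ ($b{\left(x,A \right)} = \left(3 + A\right) + A = 3 + 2 A$)
$E{\left(p,I \right)} = -7 + \frac{3 + 3 p}{I + p}$ ($E{\left(p,I \right)} = -7 + \frac{p + \left(3 + 2 p\right)}{I + p} = -7 + \frac{3 + 3 p}{I + p}$)
$\left(361 + E{\left(-20,2 \right)}\right)^{2} = \left(361 + \frac{3 - 14 - -80}{2 - 20}\right)^{2} = \left(361 + \frac{3 - 14 + 80}{-18}\right)^{2} = \left(361 - \frac{23}{6}\right)^{2} = \left(\frac{2143}{6}\right)^{2} = \frac{4592449}{36}$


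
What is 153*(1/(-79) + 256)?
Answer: 3094119/79 ≈ 39166.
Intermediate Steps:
153*(1/(-79) + 256) = 153*(-1/79 + 256) = 153*(20223/79) = 3094119/79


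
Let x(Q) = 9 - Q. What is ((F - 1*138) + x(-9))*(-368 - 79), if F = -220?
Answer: 151980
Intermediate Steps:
((F - 1*138) + x(-9))*(-368 - 79) = ((-220 - 1*138) + (9 - 1*(-9)))*(-368 - 79) = ((-220 - 138) + (9 + 9))*(-447) = (-358 + 18)*(-447) = -340*(-447) = 151980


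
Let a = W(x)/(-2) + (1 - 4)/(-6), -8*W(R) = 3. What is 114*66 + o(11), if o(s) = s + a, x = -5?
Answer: 120571/16 ≈ 7535.7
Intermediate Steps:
W(R) = -3/8 (W(R) = -1/8*3 = -3/8)
a = 11/16 (a = -3/8/(-2) + (1 - 4)/(-6) = -3/8*(-1/2) - 3*(-1/6) = 3/16 + 1/2 = 11/16 ≈ 0.68750)
o(s) = 11/16 + s (o(s) = s + 11/16 = 11/16 + s)
114*66 + o(11) = 114*66 + (11/16 + 11) = 7524 + 187/16 = 120571/16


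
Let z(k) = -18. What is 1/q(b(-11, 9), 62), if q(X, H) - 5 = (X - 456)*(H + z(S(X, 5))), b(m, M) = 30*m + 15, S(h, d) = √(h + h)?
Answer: -1/33919 ≈ -2.9482e-5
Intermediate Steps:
S(h, d) = √2*√h (S(h, d) = √(2*h) = √2*√h)
b(m, M) = 15 + 30*m
q(X, H) = 5 + (-456 + X)*(-18 + H) (q(X, H) = 5 + (X - 456)*(H - 18) = 5 + (-456 + X)*(-18 + H))
1/q(b(-11, 9), 62) = 1/(8213 - 456*62 - 18*(15 + 30*(-11)) + 62*(15 + 30*(-11))) = 1/(8213 - 28272 - 18*(15 - 330) + 62*(15 - 330)) = 1/(8213 - 28272 - 18*(-315) + 62*(-315)) = 1/(8213 - 28272 + 5670 - 19530) = 1/(-33919) = -1/33919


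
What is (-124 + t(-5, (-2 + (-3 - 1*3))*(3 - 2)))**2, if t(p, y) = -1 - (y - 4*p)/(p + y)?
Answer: 2601769/169 ≈ 15395.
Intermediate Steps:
t(p, y) = -1 - (y - 4*p)/(p + y)
(-124 + t(-5, (-2 + (-3 - 1*3))*(3 - 2)))**2 = (-124 + (-2*(-2 + (-3 - 1*3))*(3 - 2) + 3*(-5))/(-5 + (-2 + (-3 - 1*3))*(3 - 2)))**2 = (-124 + (-2*(-2 + (-3 - 3)) - 15)/(-5 + (-2 + (-3 - 3))*1))**2 = (-124 + (-2*(-2 - 6) - 15)/(-5 + (-2 - 6)*1))**2 = (-124 + (-(-16) - 15)/(-5 - 8*1))**2 = (-124 + (-2*(-8) - 15)/(-5 - 8))**2 = (-124 + (16 - 15)/(-13))**2 = (-124 - 1/13*1)**2 = (-124 - 1/13)**2 = (-1613/13)**2 = 2601769/169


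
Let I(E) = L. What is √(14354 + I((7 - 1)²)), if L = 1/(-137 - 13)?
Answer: √12918594/30 ≈ 119.81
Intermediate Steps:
L = -1/150 (L = 1/(-150) = -1/150 ≈ -0.0066667)
I(E) = -1/150
√(14354 + I((7 - 1)²)) = √(14354 - 1/150) = √(2153099/150) = √12918594/30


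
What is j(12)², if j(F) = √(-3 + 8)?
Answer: 5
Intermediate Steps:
j(F) = √5
j(12)² = (√5)² = 5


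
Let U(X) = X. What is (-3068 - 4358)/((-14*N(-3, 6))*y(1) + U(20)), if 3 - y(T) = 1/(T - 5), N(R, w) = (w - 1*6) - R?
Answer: 14852/233 ≈ 63.742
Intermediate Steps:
N(R, w) = -6 + w - R (N(R, w) = (w - 6) - R = (-6 + w) - R = -6 + w - R)
y(T) = 3 - 1/(-5 + T) (y(T) = 3 - 1/(T - 5) = 3 - 1/(-5 + T))
(-3068 - 4358)/((-14*N(-3, 6))*y(1) + U(20)) = (-3068 - 4358)/((-14*(-6 + 6 - 1*(-3)))*((-16 + 3*1)/(-5 + 1)) + 20) = -7426/((-14*(-6 + 6 + 3))*((-16 + 3)/(-4)) + 20) = -7426/((-14*3)*(-¼*(-13)) + 20) = -7426/(-42*13/4 + 20) = -7426/(-273/2 + 20) = -7426/(-233/2) = -7426*(-2/233) = 14852/233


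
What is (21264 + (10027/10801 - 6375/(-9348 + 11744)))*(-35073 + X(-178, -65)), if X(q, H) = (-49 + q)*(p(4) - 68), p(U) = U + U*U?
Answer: -13303403728858797/25879196 ≈ -5.1406e+8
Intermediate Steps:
p(U) = U + U²
X(q, H) = 2352 - 48*q (X(q, H) = (-49 + q)*(4*(1 + 4) - 68) = (-49 + q)*(4*5 - 68) = (-49 + q)*(20 - 68) = (-49 + q)*(-48) = 2352 - 48*q)
(21264 + (10027/10801 - 6375/(-9348 + 11744)))*(-35073 + X(-178, -65)) = (21264 + (10027/10801 - 6375/(-9348 + 11744)))*(-35073 + (2352 - 48*(-178))) = (21264 + (10027*(1/10801) - 6375/2396))*(-35073 + (2352 + 8544)) = (21264 + (10027/10801 - 6375*1/2396))*(-35073 + 10896) = (21264 + (10027/10801 - 6375/2396))*(-24177) = (21264 - 44831683/25879196)*(-24177) = (550250392061/25879196)*(-24177) = -13303403728858797/25879196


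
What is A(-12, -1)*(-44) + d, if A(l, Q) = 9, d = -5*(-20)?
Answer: -296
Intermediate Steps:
d = 100
A(-12, -1)*(-44) + d = 9*(-44) + 100 = -396 + 100 = -296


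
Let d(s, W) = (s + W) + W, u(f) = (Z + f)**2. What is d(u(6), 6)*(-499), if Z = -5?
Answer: -6487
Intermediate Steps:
u(f) = (-5 + f)**2
d(s, W) = s + 2*W (d(s, W) = (W + s) + W = s + 2*W)
d(u(6), 6)*(-499) = ((-5 + 6)**2 + 2*6)*(-499) = (1**2 + 12)*(-499) = (1 + 12)*(-499) = 13*(-499) = -6487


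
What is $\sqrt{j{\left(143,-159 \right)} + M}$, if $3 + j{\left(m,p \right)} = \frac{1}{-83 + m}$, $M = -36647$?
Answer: $\frac{i \sqrt{32984985}}{30} \approx 191.44 i$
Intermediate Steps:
$j{\left(m,p \right)} = -3 + \frac{1}{-83 + m}$
$\sqrt{j{\left(143,-159 \right)} + M} = \sqrt{\frac{250 - 429}{-83 + 143} - 36647} = \sqrt{\frac{250 - 429}{60} - 36647} = \sqrt{\frac{1}{60} \left(-179\right) - 36647} = \sqrt{- \frac{179}{60} - 36647} = \sqrt{- \frac{2198999}{60}} = \frac{i \sqrt{32984985}}{30}$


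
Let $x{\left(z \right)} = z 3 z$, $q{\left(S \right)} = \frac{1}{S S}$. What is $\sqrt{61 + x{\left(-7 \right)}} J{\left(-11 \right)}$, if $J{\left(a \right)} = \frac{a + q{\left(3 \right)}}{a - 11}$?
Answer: $\frac{196 \sqrt{13}}{99} \approx 7.1383$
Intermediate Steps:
$q{\left(S \right)} = \frac{1}{S^{2}}$
$x{\left(z \right)} = 3 z^{2}$ ($x{\left(z \right)} = 3 z z = 3 z^{2}$)
$J{\left(a \right)} = \frac{\frac{1}{9} + a}{-11 + a}$ ($J{\left(a \right)} = \frac{a + \frac{1}{9}}{a - 11} = \frac{a + \frac{1}{9}}{-11 + a} = \frac{\frac{1}{9} + a}{-11 + a}$)
$\sqrt{61 + x{\left(-7 \right)}} J{\left(-11 \right)} = \sqrt{61 + 3 \left(-7\right)^{2}} \frac{\frac{1}{9} - 11}{-11 - 11} = \sqrt{61 + 3 \cdot 49} \frac{1}{-22} \left(- \frac{98}{9}\right) = \sqrt{61 + 147} \left(\left(- \frac{1}{22}\right) \left(- \frac{98}{9}\right)\right) = \sqrt{208} \cdot \frac{49}{99} = 4 \sqrt{13} \cdot \frac{49}{99} = \frac{196 \sqrt{13}}{99}$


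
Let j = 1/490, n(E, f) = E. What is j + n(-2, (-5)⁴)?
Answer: -979/490 ≈ -1.9980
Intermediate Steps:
j = 1/490 ≈ 0.0020408
j + n(-2, (-5)⁴) = 1/490 - 2 = -979/490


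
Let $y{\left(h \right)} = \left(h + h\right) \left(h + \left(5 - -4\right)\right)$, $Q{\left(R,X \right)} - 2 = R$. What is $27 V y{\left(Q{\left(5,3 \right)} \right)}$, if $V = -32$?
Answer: $-193536$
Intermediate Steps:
$Q{\left(R,X \right)} = 2 + R$
$y{\left(h \right)} = 2 h \left(9 + h\right)$ ($y{\left(h \right)} = 2 h \left(h + \left(5 + 4\right)\right) = 2 h \left(h + 9\right) = 2 h \left(9 + h\right)$)
$27 V y{\left(Q{\left(5,3 \right)} \right)} = 27 \left(-32\right) 2 \left(2 + 5\right) \left(9 + \left(2 + 5\right)\right) = - 864 \cdot 2 \cdot 7 \left(9 + 7\right) = - 864 \cdot 2 \cdot 7 \cdot 16 = \left(-864\right) 224 = -193536$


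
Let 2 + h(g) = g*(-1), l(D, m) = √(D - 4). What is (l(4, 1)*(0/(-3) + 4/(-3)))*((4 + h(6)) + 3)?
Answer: 0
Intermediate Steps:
l(D, m) = √(-4 + D)
h(g) = -2 - g (h(g) = -2 + g*(-1) = -2 - g)
(l(4, 1)*(0/(-3) + 4/(-3)))*((4 + h(6)) + 3) = (√(-4 + 4)*(0/(-3) + 4/(-3)))*((4 + (-2 - 1*6)) + 3) = (√0*(0*(-⅓) + 4*(-⅓)))*((4 + (-2 - 6)) + 3) = (0*(0 - 4/3))*((4 - 8) + 3) = (0*(-4/3))*(-4 + 3) = 0*(-1) = 0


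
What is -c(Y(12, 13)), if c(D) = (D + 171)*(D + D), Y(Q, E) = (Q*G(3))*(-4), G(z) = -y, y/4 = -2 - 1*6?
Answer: -4193280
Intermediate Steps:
y = -32 (y = 4*(-2 - 1*6) = 4*(-2 - 6) = 4*(-8) = -32)
G(z) = 32 (G(z) = -1*(-32) = 32)
Y(Q, E) = -128*Q (Y(Q, E) = (Q*32)*(-4) = (32*Q)*(-4) = -128*Q)
c(D) = 2*D*(171 + D) (c(D) = (171 + D)*(2*D) = 2*D*(171 + D))
-c(Y(12, 13)) = -2*(-128*12)*(171 - 128*12) = -2*(-1536)*(171 - 1536) = -2*(-1536)*(-1365) = -1*4193280 = -4193280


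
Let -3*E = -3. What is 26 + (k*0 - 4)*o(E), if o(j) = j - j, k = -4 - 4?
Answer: 26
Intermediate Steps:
E = 1 (E = -⅓*(-3) = 1)
k = -8
o(j) = 0
26 + (k*0 - 4)*o(E) = 26 + (-8*0 - 4)*0 = 26 + (0 - 4)*0 = 26 - 4*0 = 26 + 0 = 26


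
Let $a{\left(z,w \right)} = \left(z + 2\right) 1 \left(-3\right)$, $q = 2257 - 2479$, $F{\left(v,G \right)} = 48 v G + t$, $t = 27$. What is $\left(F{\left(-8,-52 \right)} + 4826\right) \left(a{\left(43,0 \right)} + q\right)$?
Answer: $-8861097$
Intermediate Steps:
$F{\left(v,G \right)} = 27 + 48 G v$ ($F{\left(v,G \right)} = 48 v G + 27 = 48 G v + 27 = 27 + 48 G v$)
$q = -222$ ($q = 2257 - 2479 = -222$)
$a{\left(z,w \right)} = -6 - 3 z$ ($a{\left(z,w \right)} = \left(2 + z\right) 1 \left(-3\right) = \left(2 + z\right) \left(-3\right) = -6 - 3 z$)
$\left(F{\left(-8,-52 \right)} + 4826\right) \left(a{\left(43,0 \right)} + q\right) = \left(\left(27 + 48 \left(-52\right) \left(-8\right)\right) + 4826\right) \left(\left(-6 - 129\right) - 222\right) = \left(\left(27 + 19968\right) + 4826\right) \left(\left(-6 - 129\right) - 222\right) = \left(19995 + 4826\right) \left(-135 - 222\right) = 24821 \left(-357\right) = -8861097$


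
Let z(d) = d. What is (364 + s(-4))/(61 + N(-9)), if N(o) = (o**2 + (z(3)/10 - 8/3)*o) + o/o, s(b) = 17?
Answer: 3810/1643 ≈ 2.3189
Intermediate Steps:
N(o) = 1 + o**2 - 71*o/30 (N(o) = (o**2 + (3/10 - 8/3)*o) + o/o = (o**2 + (3*(1/10) - 8*1/3)*o) + 1 = (o**2 + (3/10 - 8/3)*o) + 1 = (o**2 - 71*o/30) + 1 = 1 + o**2 - 71*o/30)
(364 + s(-4))/(61 + N(-9)) = (364 + 17)/(61 + (1 + (-9)**2 - 71/30*(-9))) = 381/(61 + (1 + 81 + 213/10)) = 381/(61 + 1033/10) = 381/(1643/10) = 381*(10/1643) = 3810/1643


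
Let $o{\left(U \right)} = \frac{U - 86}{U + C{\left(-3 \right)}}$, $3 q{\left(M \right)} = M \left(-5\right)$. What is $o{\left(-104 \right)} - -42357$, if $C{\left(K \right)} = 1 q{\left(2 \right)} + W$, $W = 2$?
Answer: $\frac{6692691}{158} \approx 42359.0$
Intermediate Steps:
$q{\left(M \right)} = - \frac{5 M}{3}$ ($q{\left(M \right)} = \frac{M \left(-5\right)}{3} = \frac{\left(-5\right) M}{3} = - \frac{5 M}{3}$)
$C{\left(K \right)} = - \frac{4}{3}$ ($C{\left(K \right)} = 1 \left(\left(- \frac{5}{3}\right) 2\right) + 2 = 1 \left(- \frac{10}{3}\right) + 2 = - \frac{10}{3} + 2 = - \frac{4}{3}$)
$o{\left(U \right)} = \frac{-86 + U}{- \frac{4}{3} + U}$ ($o{\left(U \right)} = \frac{U - 86}{U - \frac{4}{3}} = \frac{-86 + U}{- \frac{4}{3} + U}$)
$o{\left(-104 \right)} - -42357 = \frac{3 \left(-86 - 104\right)}{-4 + 3 \left(-104\right)} - -42357 = 3 \frac{1}{-4 - 312} \left(-190\right) + 42357 = 3 \frac{1}{-316} \left(-190\right) + 42357 = 3 \left(- \frac{1}{316}\right) \left(-190\right) + 42357 = \frac{285}{158} + 42357 = \frac{6692691}{158}$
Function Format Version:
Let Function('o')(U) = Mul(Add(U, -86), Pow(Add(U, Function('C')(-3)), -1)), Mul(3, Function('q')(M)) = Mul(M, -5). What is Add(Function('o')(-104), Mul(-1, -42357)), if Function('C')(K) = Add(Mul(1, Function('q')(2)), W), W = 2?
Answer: Rational(6692691, 158) ≈ 42359.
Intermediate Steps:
Function('q')(M) = Mul(Rational(-5, 3), M) (Function('q')(M) = Mul(Rational(1, 3), Mul(M, -5)) = Mul(Rational(1, 3), Mul(-5, M)) = Mul(Rational(-5, 3), M))
Function('C')(K) = Rational(-4, 3) (Function('C')(K) = Add(Mul(1, Mul(Rational(-5, 3), 2)), 2) = Add(Mul(1, Rational(-10, 3)), 2) = Add(Rational(-10, 3), 2) = Rational(-4, 3))
Function('o')(U) = Mul(Pow(Add(Rational(-4, 3), U), -1), Add(-86, U)) (Function('o')(U) = Mul(Add(U, -86), Pow(Add(U, Rational(-4, 3)), -1)) = Mul(Add(-86, U), Pow(Add(Rational(-4, 3), U), -1)) = Mul(Pow(Add(Rational(-4, 3), U), -1), Add(-86, U)))
Add(Function('o')(-104), Mul(-1, -42357)) = Add(Mul(3, Pow(Add(-4, Mul(3, -104)), -1), Add(-86, -104)), Mul(-1, -42357)) = Add(Mul(3, Pow(Add(-4, -312), -1), -190), 42357) = Add(Mul(3, Pow(-316, -1), -190), 42357) = Add(Mul(3, Rational(-1, 316), -190), 42357) = Add(Rational(285, 158), 42357) = Rational(6692691, 158)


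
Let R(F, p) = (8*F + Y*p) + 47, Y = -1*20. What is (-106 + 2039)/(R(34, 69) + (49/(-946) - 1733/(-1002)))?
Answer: -458068809/251030773 ≈ -1.8248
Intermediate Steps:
Y = -20
R(F, p) = 47 - 20*p + 8*F (R(F, p) = (8*F - 20*p) + 47 = (-20*p + 8*F) + 47 = 47 - 20*p + 8*F)
(-106 + 2039)/(R(34, 69) + (49/(-946) - 1733/(-1002))) = (-106 + 2039)/((47 - 20*69 + 8*34) + (49/(-946) - 1733/(-1002))) = 1933/((47 - 1380 + 272) + (49*(-1/946) - 1733*(-1/1002))) = 1933/(-1061 + (-49/946 + 1733/1002)) = 1933/(-1061 + 397580/236973) = 1933/(-251030773/236973) = 1933*(-236973/251030773) = -458068809/251030773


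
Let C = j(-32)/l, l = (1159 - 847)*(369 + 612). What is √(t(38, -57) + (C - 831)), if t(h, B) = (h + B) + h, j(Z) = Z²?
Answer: 2*I*√33015582795/12753 ≈ 28.496*I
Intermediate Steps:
l = 306072 (l = 312*981 = 306072)
t(h, B) = B + 2*h (t(h, B) = (B + h) + h = B + 2*h)
C = 128/38259 (C = (-32)²/306072 = 1024*(1/306072) = 128/38259 ≈ 0.0033456)
√(t(38, -57) + (C - 831)) = √((-57 + 2*38) + (128/38259 - 831)) = √((-57 + 76) - 31793101/38259) = √(19 - 31793101/38259) = √(-31066180/38259) = 2*I*√33015582795/12753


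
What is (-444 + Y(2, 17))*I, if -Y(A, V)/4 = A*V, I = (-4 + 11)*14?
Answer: -56840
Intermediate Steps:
I = 98 (I = 7*14 = 98)
Y(A, V) = -4*A*V
(-444 + Y(2, 17))*I = (-444 - 4*2*17)*98 = (-444 - 136)*98 = -580*98 = -56840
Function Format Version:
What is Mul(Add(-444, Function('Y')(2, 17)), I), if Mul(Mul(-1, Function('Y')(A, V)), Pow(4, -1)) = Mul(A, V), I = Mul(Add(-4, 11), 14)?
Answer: -56840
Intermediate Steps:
I = 98 (I = Mul(7, 14) = 98)
Function('Y')(A, V) = Mul(-4, A, V) (Function('Y')(A, V) = Mul(-4, Mul(A, V)) = Mul(-4, A, V))
Mul(Add(-444, Function('Y')(2, 17)), I) = Mul(Add(-444, Mul(-4, 2, 17)), 98) = Mul(Add(-444, -136), 98) = Mul(-580, 98) = -56840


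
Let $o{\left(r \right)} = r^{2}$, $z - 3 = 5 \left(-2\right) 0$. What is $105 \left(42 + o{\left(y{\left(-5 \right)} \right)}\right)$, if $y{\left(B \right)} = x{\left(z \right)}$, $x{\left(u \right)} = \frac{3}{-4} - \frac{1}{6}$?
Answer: $\frac{215915}{48} \approx 4498.2$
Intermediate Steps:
$z = 3$ ($z = 3 + 5 \left(-2\right) 0 = 3 - 0 = 3 + 0 = 3$)
$x{\left(u \right)} = - \frac{11}{12}$ ($x{\left(u \right)} = 3 \left(- \frac{1}{4}\right) - \frac{1}{6} = - \frac{3}{4} - \frac{1}{6} = - \frac{11}{12}$)
$y{\left(B \right)} = - \frac{11}{12}$
$105 \left(42 + o{\left(y{\left(-5 \right)} \right)}\right) = 105 \left(42 + \left(- \frac{11}{12}\right)^{2}\right) = 105 \left(42 + \frac{121}{144}\right) = 105 \cdot \frac{6169}{144} = \frac{215915}{48}$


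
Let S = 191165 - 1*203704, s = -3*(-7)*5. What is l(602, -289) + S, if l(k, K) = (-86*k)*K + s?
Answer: 14949674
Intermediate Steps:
s = 105 (s = 21*5 = 105)
l(k, K) = 105 - 86*K*k (l(k, K) = (-86*k)*K + 105 = -86*K*k + 105 = 105 - 86*K*k)
S = -12539 (S = 191165 - 203704 = -12539)
l(602, -289) + S = (105 - 86*(-289)*602) - 12539 = (105 + 14962108) - 12539 = 14962213 - 12539 = 14949674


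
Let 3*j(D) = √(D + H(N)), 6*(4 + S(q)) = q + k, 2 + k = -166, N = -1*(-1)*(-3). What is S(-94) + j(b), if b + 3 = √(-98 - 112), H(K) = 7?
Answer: -143/3 + √(4 + I*√210)/3 ≈ -46.638 + 0.78292*I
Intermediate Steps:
N = -3 (N = 1*(-3) = -3)
k = -168 (k = -2 - 166 = -168)
b = -3 + I*√210 (b = -3 + √(-98 - 112) = -3 + √(-210) = -3 + I*√210 ≈ -3.0 + 14.491*I)
S(q) = -32 + q/6 (S(q) = -4 + (q - 168)/6 = -4 + (-168 + q)/6 = -4 + (-28 + q/6) = -32 + q/6)
j(D) = √(7 + D)/3 (j(D) = √(D + 7)/3 = √(7 + D)/3)
S(-94) + j(b) = (-32 + (⅙)*(-94)) + √(7 + (-3 + I*√210))/3 = (-32 - 47/3) + √(4 + I*√210)/3 = -143/3 + √(4 + I*√210)/3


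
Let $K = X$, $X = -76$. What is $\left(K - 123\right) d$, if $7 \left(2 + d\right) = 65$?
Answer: $- \frac{10149}{7} \approx -1449.9$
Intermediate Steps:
$d = \frac{51}{7}$ ($d = -2 + \frac{1}{7} \cdot 65 = -2 + \frac{65}{7} = \frac{51}{7} \approx 7.2857$)
$K = -76$
$\left(K - 123\right) d = \left(-76 - 123\right) \frac{51}{7} = \left(-199\right) \frac{51}{7} = - \frac{10149}{7}$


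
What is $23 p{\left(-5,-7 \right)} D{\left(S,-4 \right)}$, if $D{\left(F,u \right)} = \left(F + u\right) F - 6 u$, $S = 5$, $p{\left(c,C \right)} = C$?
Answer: $-4669$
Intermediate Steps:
$D{\left(F,u \right)} = - 6 u + F \left(F + u\right)$ ($D{\left(F,u \right)} = F \left(F + u\right) - 6 u = - 6 u + F \left(F + u\right)$)
$23 p{\left(-5,-7 \right)} D{\left(S,-4 \right)} = 23 \left(-7\right) \left(5^{2} - -24 + 5 \left(-4\right)\right) = - 161 \left(25 + 24 - 20\right) = \left(-161\right) 29 = -4669$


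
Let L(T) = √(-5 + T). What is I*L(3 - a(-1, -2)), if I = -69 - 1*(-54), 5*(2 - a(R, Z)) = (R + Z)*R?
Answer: -3*I*√85 ≈ -27.659*I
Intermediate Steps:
a(R, Z) = 2 - R*(R + Z)/5 (a(R, Z) = 2 - (R + Z)*R/5 = 2 - R*(R + Z)/5)
I = -15 (I = -69 + 54 = -15)
I*L(3 - a(-1, -2)) = -15*√(-5 + (3 - (2 - ⅕*(-1)² - ⅕*(-1)*(-2)))) = -15*√(-5 + (3 - (2 - ⅕*1 - ⅖))) = -15*√(-5 + (3 - (2 - ⅕ - ⅖))) = -15*√(-5 + (3 - 1*7/5)) = -15*√(-5 + (3 - 7/5)) = -15*√(-5 + 8/5) = -3*I*√85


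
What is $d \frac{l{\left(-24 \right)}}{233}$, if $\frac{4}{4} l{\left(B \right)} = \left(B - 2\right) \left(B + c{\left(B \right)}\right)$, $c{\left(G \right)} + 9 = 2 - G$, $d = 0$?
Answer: $0$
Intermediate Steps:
$c{\left(G \right)} = -7 - G$ ($c{\left(G \right)} = -9 - \left(-2 + G\right) = -7 - G$)
$l{\left(B \right)} = 14 - 7 B$ ($l{\left(B \right)} = \left(B - 2\right) \left(B - \left(7 + B\right)\right) = \left(-2 + B\right) \left(-7\right) = 14 - 7 B$)
$d \frac{l{\left(-24 \right)}}{233} = 0 \frac{14 - -168}{233} = 0 \left(14 + 168\right) \frac{1}{233} = 0 \cdot 182 \cdot \frac{1}{233} = 0 \cdot \frac{182}{233} = 0$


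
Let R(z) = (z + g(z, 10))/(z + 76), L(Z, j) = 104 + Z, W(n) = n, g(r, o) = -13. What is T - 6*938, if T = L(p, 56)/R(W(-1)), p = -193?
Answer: -72117/14 ≈ -5151.2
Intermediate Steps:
R(z) = (-13 + z)/(76 + z) (R(z) = (z - 13)/(z + 76) = (-13 + z)/(76 + z))
T = 6675/14 (T = (104 - 193)/(((-13 - 1)/(76 - 1))) = -89/(-14/75) = -89*(-75/14) = 6675/14 ≈ 476.79)
T - 6*938 = 6675/14 - 6*938 = 6675/14 - 1*5628 = 6675/14 - 5628 = -72117/14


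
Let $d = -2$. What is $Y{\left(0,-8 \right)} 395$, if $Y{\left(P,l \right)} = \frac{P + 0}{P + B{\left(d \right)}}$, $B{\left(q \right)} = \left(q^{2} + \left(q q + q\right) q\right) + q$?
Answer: $0$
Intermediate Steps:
$B{\left(q \right)} = q + q^{2} + q \left(q + q^{2}\right)$ ($B{\left(q \right)} = \left(q^{2} + \left(q^{2} + q\right) q\right) + q = \left(q^{2} + \left(q + q^{2}\right) q\right) + q = \left(q^{2} + q \left(q + q^{2}\right)\right) + q = q + q^{2} + q \left(q + q^{2}\right)$)
$Y{\left(P,l \right)} = \frac{P}{-2 + P}$ ($Y{\left(P,l \right)} = \frac{P + 0}{P - 2 \left(1 + \left(-2\right)^{2} + 2 \left(-2\right)\right)} = \frac{P}{P - 2 \left(1 + 4 - 4\right)} = \frac{P}{P - 2} = \frac{P}{-2 + P}$)
$Y{\left(0,-8 \right)} 395 = \frac{0}{-2 + 0} \cdot 395 = \frac{0}{-2} \cdot 395 = 0 \left(- \frac{1}{2}\right) 395 = 0 \cdot 395 = 0$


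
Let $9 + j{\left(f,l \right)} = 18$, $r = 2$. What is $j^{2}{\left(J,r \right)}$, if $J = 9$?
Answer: $81$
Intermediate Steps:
$j{\left(f,l \right)} = 9$ ($j{\left(f,l \right)} = -9 + 18 = 9$)
$j^{2}{\left(J,r \right)} = 9^{2} = 81$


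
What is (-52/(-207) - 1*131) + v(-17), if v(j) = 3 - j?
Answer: -22925/207 ≈ -110.75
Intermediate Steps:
(-52/(-207) - 1*131) + v(-17) = (-52/(-207) - 1*131) + (3 - 1*(-17)) = (-52*(-1/207) - 131) + (3 + 17) = (52/207 - 131) + 20 = -27065/207 + 20 = -22925/207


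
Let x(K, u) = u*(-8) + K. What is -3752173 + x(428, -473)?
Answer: -3747961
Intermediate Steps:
x(K, u) = K - 8*u (x(K, u) = -8*u + K = K - 8*u)
-3752173 + x(428, -473) = -3752173 + (428 - 8*(-473)) = -3752173 + (428 + 3784) = -3752173 + 4212 = -3747961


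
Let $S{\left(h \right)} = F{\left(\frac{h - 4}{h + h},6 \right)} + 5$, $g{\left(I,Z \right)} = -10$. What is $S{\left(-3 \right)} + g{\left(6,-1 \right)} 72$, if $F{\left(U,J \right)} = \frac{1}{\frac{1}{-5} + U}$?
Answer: $- \frac{20705}{29} \approx -713.97$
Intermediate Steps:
$F{\left(U,J \right)} = \frac{1}{- \frac{1}{5} + U}$
$S{\left(h \right)} = 5 + \frac{5}{-1 + \frac{5 \left(-4 + h\right)}{2 h}}$ ($S{\left(h \right)} = \frac{5}{-1 + 5 \frac{h - 4}{h + h}} + 5 = \frac{5}{-1 + 5 \frac{-4 + h}{2 h}} + 5 = \frac{5}{-1 + \frac{5 \left(-4 + h\right)}{2 h}} + 5 = 5 + \frac{5}{-1 + \frac{5 \left(-4 + h\right)}{2 h}}$)
$S{\left(-3 \right)} + g{\left(6,-1 \right)} 72 = \frac{25 \left(4 - -3\right)}{20 - -9} - 720 = \frac{25 \left(4 + 3\right)}{20 + 9} - 720 = 25 \cdot \frac{1}{29} \cdot 7 - 720 = \frac{175}{29} - 720 = - \frac{20705}{29}$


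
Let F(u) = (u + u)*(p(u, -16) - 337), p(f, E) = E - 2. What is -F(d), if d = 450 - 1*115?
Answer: 237850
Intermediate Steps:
d = 335 (d = 450 - 115 = 335)
p(f, E) = -2 + E
F(u) = -710*u (F(u) = (u + u)*((-2 - 16) - 337) = (2*u)*(-18 - 337) = (2*u)*(-355) = -710*u)
-F(d) = -(-710)*335 = -1*(-237850) = 237850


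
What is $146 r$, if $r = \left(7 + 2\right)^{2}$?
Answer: $11826$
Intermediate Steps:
$r = 81$ ($r = 9^{2} = 81$)
$146 r = 146 \cdot 81 = 11826$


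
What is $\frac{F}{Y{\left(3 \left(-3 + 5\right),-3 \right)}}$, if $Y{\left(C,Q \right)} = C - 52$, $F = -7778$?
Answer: $\frac{3889}{23} \approx 169.09$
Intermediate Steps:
$Y{\left(C,Q \right)} = -52 + C$
$\frac{F}{Y{\left(3 \left(-3 + 5\right),-3 \right)}} = - \frac{7778}{-52 + 3 \left(-3 + 5\right)} = - \frac{7778}{-52 + 3 \cdot 2} = - \frac{7778}{-52 + 6} = - \frac{7778}{-46} = \left(-7778\right) \left(- \frac{1}{46}\right) = \frac{3889}{23}$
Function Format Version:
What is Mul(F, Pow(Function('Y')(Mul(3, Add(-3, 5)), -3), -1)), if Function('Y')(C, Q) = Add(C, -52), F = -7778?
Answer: Rational(3889, 23) ≈ 169.09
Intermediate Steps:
Function('Y')(C, Q) = Add(-52, C)
Mul(F, Pow(Function('Y')(Mul(3, Add(-3, 5)), -3), -1)) = Mul(-7778, Pow(Add(-52, Mul(3, Add(-3, 5))), -1)) = Mul(-7778, Pow(Add(-52, Mul(3, 2)), -1)) = Mul(-7778, Pow(Add(-52, 6), -1)) = Mul(-7778, Pow(-46, -1)) = Mul(-7778, Rational(-1, 46)) = Rational(3889, 23)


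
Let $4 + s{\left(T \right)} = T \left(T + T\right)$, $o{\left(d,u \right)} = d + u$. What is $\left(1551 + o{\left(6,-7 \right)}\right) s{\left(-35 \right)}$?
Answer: $3791300$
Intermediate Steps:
$s{\left(T \right)} = -4 + 2 T^{2}$ ($s{\left(T \right)} = -4 + T \left(T + T\right) = -4 + T 2 T = -4 + 2 T^{2}$)
$\left(1551 + o{\left(6,-7 \right)}\right) s{\left(-35 \right)} = \left(1551 + \left(6 - 7\right)\right) \left(-4 + 2 \left(-35\right)^{2}\right) = \left(1551 - 1\right) \left(-4 + 2 \cdot 1225\right) = 1550 \left(-4 + 2450\right) = 1550 \cdot 2446 = 3791300$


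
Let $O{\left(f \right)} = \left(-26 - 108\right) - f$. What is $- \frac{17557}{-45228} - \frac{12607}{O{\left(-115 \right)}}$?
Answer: $\frac{570522979}{859332} \approx 663.91$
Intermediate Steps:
$O{\left(f \right)} = -134 - f$ ($O{\left(f \right)} = \left(-26 - 108\right) - f = -134 - f$)
$- \frac{17557}{-45228} - \frac{12607}{O{\left(-115 \right)}} = - \frac{17557}{-45228} - \frac{12607}{-134 - -115} = \left(-17557\right) \left(- \frac{1}{45228}\right) - \frac{12607}{-134 + 115} = \frac{17557}{45228} - \frac{12607}{-19} = \frac{17557}{45228} - - \frac{12607}{19} = \frac{17557}{45228} + \frac{12607}{19} = \frac{570522979}{859332}$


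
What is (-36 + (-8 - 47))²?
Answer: 8281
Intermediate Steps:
(-36 + (-8 - 47))² = (-36 - 55)² = (-91)² = 8281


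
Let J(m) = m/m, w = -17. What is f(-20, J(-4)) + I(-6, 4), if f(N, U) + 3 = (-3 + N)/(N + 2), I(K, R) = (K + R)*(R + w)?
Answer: 437/18 ≈ 24.278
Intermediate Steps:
J(m) = 1
I(K, R) = (-17 + R)*(K + R) (I(K, R) = (K + R)*(R - 17) = (K + R)*(-17 + R) = (-17 + R)*(K + R))
f(N, U) = -3 + (-3 + N)/(2 + N) (f(N, U) = -3 + (-3 + N)/(N + 2) = -3 + (-3 + N)/(2 + N))
f(-20, J(-4)) + I(-6, 4) = (-9 - 2*(-20))/(2 - 20) + (4² - 17*(-6) - 17*4 - 6*4) = (-9 + 40)/(-18) + (16 + 102 - 68 - 24) = -1/18*31 + 26 = -31/18 + 26 = 437/18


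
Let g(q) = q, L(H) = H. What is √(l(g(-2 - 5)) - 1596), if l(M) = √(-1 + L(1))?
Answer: 2*I*√399 ≈ 39.95*I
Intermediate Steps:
l(M) = 0 (l(M) = √(-1 + 1) = √0 = 0)
√(l(g(-2 - 5)) - 1596) = √(0 - 1596) = √(-1596) = 2*I*√399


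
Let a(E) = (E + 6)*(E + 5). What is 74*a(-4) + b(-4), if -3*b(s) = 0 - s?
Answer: 440/3 ≈ 146.67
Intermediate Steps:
b(s) = s/3 (b(s) = -(0 - s)/3 = -(-1)*s/3 = s/3)
a(E) = (5 + E)*(6 + E) (a(E) = (6 + E)*(5 + E) = (5 + E)*(6 + E))
74*a(-4) + b(-4) = 74*(30 + (-4)² + 11*(-4)) + (⅓)*(-4) = 74*(30 + 16 - 44) - 4/3 = 74*2 - 4/3 = 148 - 4/3 = 440/3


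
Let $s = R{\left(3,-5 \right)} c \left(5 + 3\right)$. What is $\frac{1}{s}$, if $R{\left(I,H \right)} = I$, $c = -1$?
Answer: $- \frac{1}{24} \approx -0.041667$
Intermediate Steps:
$s = -24$ ($s = 3 \left(- (5 + 3)\right) = 3 \left(\left(-1\right) 8\right) = 3 \left(-8\right) = -24$)
$\frac{1}{s} = \frac{1}{-24} = - \frac{1}{24}$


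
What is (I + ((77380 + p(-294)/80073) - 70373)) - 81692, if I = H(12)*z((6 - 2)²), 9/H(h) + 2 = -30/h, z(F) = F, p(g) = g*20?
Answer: -284896201/3813 ≈ -74717.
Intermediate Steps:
p(g) = 20*g
H(h) = 9/(-2 - 30/h)
I = -32 (I = (-9*12/(30 + 2*12))*(6 - 2)² = -9*12/(30 + 24)*4² = -9*12/54*16 = -9*12*1/54*16 = -2*16 = -32)
(I + ((77380 + p(-294)/80073) - 70373)) - 81692 = (-32 + ((77380 + (20*(-294))/80073) - 70373)) - 81692 = (-32 + ((77380 - 5880*1/80073) - 70373)) - 81692 = (-32 + ((77380 - 280/3813) - 70373)) - 81692 = (-32 + (295049660/3813 - 70373)) - 81692 = (-32 + 26717411/3813) - 81692 = 26595395/3813 - 81692 = -284896201/3813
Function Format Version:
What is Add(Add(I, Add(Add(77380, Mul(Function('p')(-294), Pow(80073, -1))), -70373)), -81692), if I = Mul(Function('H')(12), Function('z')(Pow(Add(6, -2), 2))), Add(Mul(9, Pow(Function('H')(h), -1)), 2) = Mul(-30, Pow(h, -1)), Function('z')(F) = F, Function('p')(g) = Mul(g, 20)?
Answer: Rational(-284896201, 3813) ≈ -74717.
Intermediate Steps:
Function('p')(g) = Mul(20, g)
Function('H')(h) = Mul(9, Pow(Add(-2, Mul(-30, Pow(h, -1))), -1))
I = -32 (I = Mul(Mul(-9, 12, Pow(Add(30, Mul(2, 12)), -1)), Pow(Add(6, -2), 2)) = Mul(Mul(-9, 12, Pow(Add(30, 24), -1)), Pow(4, 2)) = Mul(Mul(-9, 12, Pow(54, -1)), 16) = Mul(Mul(-9, 12, Rational(1, 54)), 16) = Mul(-2, 16) = -32)
Add(Add(I, Add(Add(77380, Mul(Function('p')(-294), Pow(80073, -1))), -70373)), -81692) = Add(Add(-32, Add(Add(77380, Mul(Mul(20, -294), Pow(80073, -1))), -70373)), -81692) = Add(Add(-32, Add(Add(77380, Mul(-5880, Rational(1, 80073))), -70373)), -81692) = Add(Add(-32, Add(Add(77380, Rational(-280, 3813)), -70373)), -81692) = Add(Add(-32, Add(Rational(295049660, 3813), -70373)), -81692) = Add(Add(-32, Rational(26717411, 3813)), -81692) = Add(Rational(26595395, 3813), -81692) = Rational(-284896201, 3813)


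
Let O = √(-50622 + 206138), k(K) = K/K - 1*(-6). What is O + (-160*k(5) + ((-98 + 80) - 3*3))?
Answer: -1147 + 2*√38879 ≈ -752.64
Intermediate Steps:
k(K) = 7 (k(K) = 1 + 6 = 7)
O = 2*√38879 (O = √155516 = 2*√38879 ≈ 394.35)
O + (-160*k(5) + ((-98 + 80) - 3*3)) = 2*√38879 + (-160*7 + ((-98 + 80) - 3*3)) = 2*√38879 + (-1120 + (-18 - 9)) = 2*√38879 + (-1120 - 27) = 2*√38879 - 1147 = -1147 + 2*√38879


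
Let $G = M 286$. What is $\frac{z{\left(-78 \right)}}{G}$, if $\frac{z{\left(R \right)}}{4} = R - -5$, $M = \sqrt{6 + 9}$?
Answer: $- \frac{146 \sqrt{15}}{2145} \approx -0.26362$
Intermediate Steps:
$M = \sqrt{15} \approx 3.873$
$G = 286 \sqrt{15}$ ($G = \sqrt{15} \cdot 286 = 286 \sqrt{15} \approx 1107.7$)
$z{\left(R \right)} = 20 + 4 R$ ($z{\left(R \right)} = 4 \left(R - -5\right) = 4 \left(R + 5\right) = 4 \left(5 + R\right) = 20 + 4 R$)
$\frac{z{\left(-78 \right)}}{G} = \frac{20 + 4 \left(-78\right)}{286 \sqrt{15}} = \left(20 - 312\right) \frac{\sqrt{15}}{4290} = - 292 \frac{\sqrt{15}}{4290} = - \frac{146 \sqrt{15}}{2145}$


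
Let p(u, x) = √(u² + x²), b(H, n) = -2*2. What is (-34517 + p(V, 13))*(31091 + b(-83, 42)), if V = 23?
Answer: -1073029979 + 31087*√698 ≈ -1.0722e+9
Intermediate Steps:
b(H, n) = -4
(-34517 + p(V, 13))*(31091 + b(-83, 42)) = (-34517 + √(23² + 13²))*(31091 - 4) = (-34517 + √(529 + 169))*31087 = (-34517 + √698)*31087 = -1073029979 + 31087*√698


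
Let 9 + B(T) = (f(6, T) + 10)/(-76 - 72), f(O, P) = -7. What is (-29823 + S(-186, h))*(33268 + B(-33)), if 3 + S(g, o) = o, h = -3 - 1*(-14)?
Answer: -146759239135/148 ≈ -9.9162e+8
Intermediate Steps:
h = 11 (h = -3 + 14 = 11)
B(T) = -1335/148 (B(T) = -9 + (-7 + 10)/(-76 - 72) = -9 + 3/(-148) = -9 + 3*(-1/148) = -9 - 3/148 = -1335/148)
S(g, o) = -3 + o
(-29823 + S(-186, h))*(33268 + B(-33)) = (-29823 + (-3 + 11))*(33268 - 1335/148) = (-29823 + 8)*(4922329/148) = -29815*4922329/148 = -146759239135/148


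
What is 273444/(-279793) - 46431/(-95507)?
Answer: -13124747325/26722190051 ≈ -0.49116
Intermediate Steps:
273444/(-279793) - 46431/(-95507) = 273444*(-1/279793) - 46431*(-1/95507) = -273444/279793 + 46431/95507 = -13124747325/26722190051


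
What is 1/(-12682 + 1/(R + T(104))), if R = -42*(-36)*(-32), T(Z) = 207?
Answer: -48177/610980715 ≈ -7.8852e-5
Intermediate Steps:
R = -48384 (R = 1512*(-32) = -48384)
1/(-12682 + 1/(R + T(104))) = 1/(-12682 + 1/(-48384 + 207)) = 1/(-12682 + 1/(-48177)) = 1/(-12682 - 1/48177) = 1/(-610980715/48177) = -48177/610980715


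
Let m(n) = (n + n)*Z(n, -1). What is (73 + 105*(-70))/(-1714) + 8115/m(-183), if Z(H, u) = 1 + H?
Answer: 83107439/19028828 ≈ 4.3674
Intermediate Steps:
m(n) = 2*n*(1 + n) (m(n) = (n + n)*(1 + n) = (2*n)*(1 + n) = 2*n*(1 + n))
(73 + 105*(-70))/(-1714) + 8115/m(-183) = (73 + 105*(-70))/(-1714) + 8115/((2*(-183)*(1 - 183))) = (73 - 7350)*(-1/1714) + 8115/((2*(-183)*(-182))) = -7277*(-1/1714) + 8115/66612 = 7277/1714 + 8115*(1/66612) = 7277/1714 + 2705/22204 = 83107439/19028828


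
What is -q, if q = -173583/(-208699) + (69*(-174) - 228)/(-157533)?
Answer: -9966091435/10958993189 ≈ -0.90940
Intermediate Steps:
q = 9966091435/10958993189 (q = -173583*(-1/208699) + (-12006 - 228)*(-1/157533) = 173583/208699 - 12234*(-1/157533) = 173583/208699 + 4078/52511 = 9966091435/10958993189 ≈ 0.90940)
-q = -1*9966091435/10958993189 = -9966091435/10958993189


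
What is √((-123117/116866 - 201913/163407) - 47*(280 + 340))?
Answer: I*√10627750140317996313928134/19096722462 ≈ 170.71*I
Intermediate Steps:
√((-123117/116866 - 201913/163407) - 47*(280 + 340)) = √((-123117*1/116866 - 201913*1/163407) - 47*620) = √((-123117/116866 - 201913/163407) - 29140) = √(-43714944277/19096722462 - 29140) = √(-556522207486957/19096722462) = I*√10627750140317996313928134/19096722462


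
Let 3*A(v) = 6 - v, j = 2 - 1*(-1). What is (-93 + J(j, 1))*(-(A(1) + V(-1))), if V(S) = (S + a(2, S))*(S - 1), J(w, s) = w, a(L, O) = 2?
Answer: -30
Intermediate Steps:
j = 3 (j = 2 + 1 = 3)
A(v) = 2 - v/3 (A(v) = (6 - v)/3 = 2 - v/3)
V(S) = (-1 + S)*(2 + S) (V(S) = (S + 2)*(S - 1) = (2 + S)*(-1 + S) = (-1 + S)*(2 + S))
(-93 + J(j, 1))*(-(A(1) + V(-1))) = (-93 + 3)*(-((2 - 1/3*1) + (-2 - 1 + (-1)**2))) = -(-90)*((2 - 1/3) + (-2 - 1 + 1)) = -(-90)*(5/3 - 2) = -(-90)*(-1)/3 = -90*1/3 = -30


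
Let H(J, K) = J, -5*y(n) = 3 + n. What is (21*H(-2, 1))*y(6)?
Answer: 378/5 ≈ 75.600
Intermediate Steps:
y(n) = -⅗ - n/5 (y(n) = -(3 + n)/5 = -⅗ - n/5)
(21*H(-2, 1))*y(6) = (21*(-2))*(-⅗ - ⅕*6) = -42*(-⅗ - 6/5) = -42*(-9/5) = 378/5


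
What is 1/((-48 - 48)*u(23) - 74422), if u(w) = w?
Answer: -1/76630 ≈ -1.3050e-5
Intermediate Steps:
1/((-48 - 48)*u(23) - 74422) = 1/((-48 - 48)*23 - 74422) = 1/(-96*23 - 74422) = 1/(-2208 - 74422) = 1/(-76630) = -1/76630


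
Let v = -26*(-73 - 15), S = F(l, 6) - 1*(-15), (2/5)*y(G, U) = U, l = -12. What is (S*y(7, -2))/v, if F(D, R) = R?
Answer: -105/2288 ≈ -0.045892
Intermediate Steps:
y(G, U) = 5*U/2
S = 21 (S = 6 - 1*(-15) = 6 + 15 = 21)
v = 2288 (v = -26*(-88) = 2288)
(S*y(7, -2))/v = (21*((5/2)*(-2)))/2288 = (21*(-5))*(1/2288) = -105*1/2288 = -105/2288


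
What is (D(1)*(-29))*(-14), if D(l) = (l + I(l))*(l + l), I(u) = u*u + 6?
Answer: 6496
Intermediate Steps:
I(u) = 6 + u² (I(u) = u² + 6 = 6 + u²)
D(l) = 2*l*(6 + l + l²) (D(l) = (l + (6 + l²))*(l + l) = (6 + l + l²)*(2*l) = 2*l*(6 + l + l²))
(D(1)*(-29))*(-14) = ((2*1*(6 + 1 + 1²))*(-29))*(-14) = ((2*1*(6 + 1 + 1))*(-29))*(-14) = ((2*1*8)*(-29))*(-14) = (16*(-29))*(-14) = -464*(-14) = 6496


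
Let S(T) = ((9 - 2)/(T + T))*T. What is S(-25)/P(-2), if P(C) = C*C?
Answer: 7/8 ≈ 0.87500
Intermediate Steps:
P(C) = C²
S(T) = 7/2 (S(T) = (7/((2*T)))*T = (7*(1/(2*T)))*T = (7/(2*T))*T = 7/2)
S(-25)/P(-2) = 7/(2*((-2)²)) = (7/2)/4 = (7/2)*(¼) = 7/8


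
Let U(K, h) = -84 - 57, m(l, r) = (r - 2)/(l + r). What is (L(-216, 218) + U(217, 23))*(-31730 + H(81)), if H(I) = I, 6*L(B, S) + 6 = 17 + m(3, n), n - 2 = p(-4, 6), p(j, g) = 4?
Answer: 237715639/54 ≈ 4.4021e+6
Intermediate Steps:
n = 6 (n = 2 + 4 = 6)
m(l, r) = (-2 + r)/(l + r)
L(B, S) = 103/54 (L(B, S) = -1 + (17 + (-2 + 6)/(3 + 6))/6 = -1 + (17 + 4/9)/6 = -1 + (1/6)*(157/9) = -1 + 157/54 = 103/54)
U(K, h) = -141
(L(-216, 218) + U(217, 23))*(-31730 + H(81)) = (103/54 - 141)*(-31730 + 81) = -7511/54*(-31649) = 237715639/54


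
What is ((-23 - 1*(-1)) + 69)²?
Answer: 2209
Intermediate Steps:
((-23 - 1*(-1)) + 69)² = ((-23 + 1) + 69)² = (-22 + 69)² = 47² = 2209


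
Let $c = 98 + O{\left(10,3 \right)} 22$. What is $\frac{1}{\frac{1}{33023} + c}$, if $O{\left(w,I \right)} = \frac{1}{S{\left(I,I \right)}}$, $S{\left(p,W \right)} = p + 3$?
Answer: $\frac{99069}{10072018} \approx 0.0098361$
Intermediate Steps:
$S{\left(p,W \right)} = 3 + p$
$O{\left(w,I \right)} = \frac{1}{3 + I}$
$c = \frac{305}{3}$ ($c = 98 + \frac{1}{3 + 3} \cdot 22 = 98 + \frac{1}{6} \cdot 22 = 98 + \frac{11}{3} = \frac{305}{3} \approx 101.67$)
$\frac{1}{\frac{1}{33023} + c} = \frac{1}{\frac{1}{33023} + \frac{305}{3}} = \frac{1}{\frac{10072018}{99069}} = \frac{99069}{10072018}$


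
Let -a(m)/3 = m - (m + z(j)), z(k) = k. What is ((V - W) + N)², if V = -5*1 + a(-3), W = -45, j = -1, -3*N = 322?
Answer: 44521/9 ≈ 4946.8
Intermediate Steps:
N = -322/3 (N = -⅓*322 = -322/3 ≈ -107.33)
a(m) = -3 (a(m) = -3*(m - (m - 1)) = -3*(m - (-1 + m)) = -3*(m + (1 - m)) = -3*1 = -3)
V = -8 (V = -5*1 - 3 = -5 - 3 = -8)
((V - W) + N)² = ((-8 - 1*(-45)) - 322/3)² = ((-8 + 45) - 322/3)² = (37 - 322/3)² = (-211/3)² = 44521/9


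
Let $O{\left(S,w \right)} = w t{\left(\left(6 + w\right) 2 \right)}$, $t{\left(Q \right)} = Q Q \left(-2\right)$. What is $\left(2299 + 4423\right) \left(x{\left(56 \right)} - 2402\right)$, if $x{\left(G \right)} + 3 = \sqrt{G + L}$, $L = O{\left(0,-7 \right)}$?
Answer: $-16166410 + 26888 \sqrt{7} \approx -1.6095 \cdot 10^{7}$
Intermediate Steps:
$t{\left(Q \right)} = - 2 Q^{2}$ ($t{\left(Q \right)} = Q^{2} \left(-2\right) = - 2 Q^{2}$)
$O{\left(S,w \right)} = - 2 w \left(12 + 2 w\right)^{2}$ ($O{\left(S,w \right)} = w \left(- 2 \left(\left(6 + w\right) 2\right)^{2}\right) = w \left(- 2 \left(12 + 2 w\right)^{2}\right) = - 2 w \left(12 + 2 w\right)^{2}$)
$L = 56$ ($L = \left(-8\right) \left(-7\right) \left(6 - 7\right)^{2} = \left(-8\right) \left(-7\right) \left(-1\right)^{2} = \left(-8\right) \left(-7\right) 1 = 56$)
$x{\left(G \right)} = -3 + \sqrt{56 + G}$ ($x{\left(G \right)} = -3 + \sqrt{G + 56} = -3 + \sqrt{56 + G}$)
$\left(2299 + 4423\right) \left(x{\left(56 \right)} - 2402\right) = \left(2299 + 4423\right) \left(\left(-3 + \sqrt{56 + 56}\right) - 2402\right) = 6722 \left(\left(-3 + \sqrt{112}\right) - 2402\right) = 6722 \left(\left(-3 + 4 \sqrt{7}\right) - 2402\right) = 6722 \left(-2405 + 4 \sqrt{7}\right) = -16166410 + 26888 \sqrt{7}$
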